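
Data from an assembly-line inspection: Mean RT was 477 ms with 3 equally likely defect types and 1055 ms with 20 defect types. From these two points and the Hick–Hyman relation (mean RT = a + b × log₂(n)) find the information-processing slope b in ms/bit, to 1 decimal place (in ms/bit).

Slope: b = (1055 − 477) / (log₂ 20 − log₂ 3) = 578/2.7370 = 211.183 ms/bit.

211.2 ms/bit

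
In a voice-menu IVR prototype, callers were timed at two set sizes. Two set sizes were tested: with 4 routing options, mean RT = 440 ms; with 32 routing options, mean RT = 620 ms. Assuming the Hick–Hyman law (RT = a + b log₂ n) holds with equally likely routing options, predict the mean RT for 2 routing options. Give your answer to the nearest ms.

380 ms

Fit slope and intercept:
  b = (620 − 440) / (log₂ 32 − log₂ 4) = 180 / (5 − 2) = 60 ms/bit
  a = 440 − 60 × 2 = 320 ms
Then RT(2) = 320 + 60 × log₂ 2 = 320 + 60 × 1 ≈ 380.000 ms.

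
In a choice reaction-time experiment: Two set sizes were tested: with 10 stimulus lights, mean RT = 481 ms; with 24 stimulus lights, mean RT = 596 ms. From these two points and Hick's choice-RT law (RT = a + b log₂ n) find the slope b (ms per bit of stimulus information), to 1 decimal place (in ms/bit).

The slope on a log₂ axis is (596 − 481) / (4.5850 − 3.3219) = 91.051 ms/bit.

91.1 ms/bit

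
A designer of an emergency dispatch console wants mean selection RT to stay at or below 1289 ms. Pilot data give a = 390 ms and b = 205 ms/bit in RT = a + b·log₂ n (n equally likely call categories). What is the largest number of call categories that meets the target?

20

Information budget: (1289 − 390)/205 = 4.3854 bits, so n ≤ 2^4.3854 = 20.899 → at most 20.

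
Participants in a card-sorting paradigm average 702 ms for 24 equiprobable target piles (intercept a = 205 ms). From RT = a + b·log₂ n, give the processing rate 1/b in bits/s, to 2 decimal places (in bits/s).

Choice component = 702 − 205 = 497 ms over log₂(24) = 4.5850 bits.
b = 497 / 4.5850 = 108.398 ms/bit, so 1/b = 9.225 bits/s.

9.23 bits/s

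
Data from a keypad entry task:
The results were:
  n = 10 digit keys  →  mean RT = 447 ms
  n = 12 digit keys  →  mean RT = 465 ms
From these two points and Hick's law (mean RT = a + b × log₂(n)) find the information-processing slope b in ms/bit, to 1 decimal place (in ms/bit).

The slope on a log₂ axis is (465 − 447) / (3.5850 − 3.3219) = 68.432 ms/bit.

68.4 ms/bit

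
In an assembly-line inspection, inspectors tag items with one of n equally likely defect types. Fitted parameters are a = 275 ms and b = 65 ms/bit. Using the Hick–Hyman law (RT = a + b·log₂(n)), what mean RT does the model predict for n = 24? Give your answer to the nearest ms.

log₂(24) = 4.5850 bits, so RT = 275 + 65 × 4.5850 ≈ 573.023 ms.

573 ms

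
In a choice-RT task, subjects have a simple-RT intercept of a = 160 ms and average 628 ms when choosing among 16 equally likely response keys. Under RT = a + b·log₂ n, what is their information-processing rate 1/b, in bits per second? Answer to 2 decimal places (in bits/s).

8.55 bits/s

b = (628 − 160)/log₂ 16 = 468/4 = 117.000 ms per bit = 0.11700 s/bit; the reciprocal is 8.547 bits/s.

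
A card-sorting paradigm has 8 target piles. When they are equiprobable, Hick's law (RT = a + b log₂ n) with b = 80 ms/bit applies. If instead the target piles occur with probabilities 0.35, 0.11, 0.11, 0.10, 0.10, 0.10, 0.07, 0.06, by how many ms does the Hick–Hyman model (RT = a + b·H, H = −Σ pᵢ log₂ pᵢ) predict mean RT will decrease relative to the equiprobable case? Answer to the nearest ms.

21 ms

The RT saving is b·ΔH. Equiprobable H₀ = log₂(8) = 3.0000 bits; with the given probabilities H = 2.7393 bits.
b·(H₀ − H) = 80 × (3.0000 − 2.7393) = 20.85 ms.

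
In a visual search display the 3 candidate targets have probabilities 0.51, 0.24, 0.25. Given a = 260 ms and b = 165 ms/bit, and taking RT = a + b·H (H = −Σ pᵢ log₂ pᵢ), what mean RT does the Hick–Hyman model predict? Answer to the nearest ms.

H = 0.51·log₂(1/0.51) + 0.24·log₂(1/0.24) + 0.25·log₂(1/0.25) = 1.4896 bits.
RT = 260 + 165 × 1.4896 = 505.78 ms.

506 ms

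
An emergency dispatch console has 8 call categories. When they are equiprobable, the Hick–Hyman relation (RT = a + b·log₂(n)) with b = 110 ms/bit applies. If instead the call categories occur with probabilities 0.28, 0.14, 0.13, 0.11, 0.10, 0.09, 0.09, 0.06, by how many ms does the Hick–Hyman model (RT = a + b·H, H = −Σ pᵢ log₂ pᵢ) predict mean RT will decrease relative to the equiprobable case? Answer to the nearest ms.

The RT saving is b·ΔH. Equiprobable H₀ = log₂(8) = 3.0000 bits; with the given probabilities H = 2.8453 bits.
b·(H₀ − H) = 110 × (3.0000 − 2.8453) = 17.02 ms.

17 ms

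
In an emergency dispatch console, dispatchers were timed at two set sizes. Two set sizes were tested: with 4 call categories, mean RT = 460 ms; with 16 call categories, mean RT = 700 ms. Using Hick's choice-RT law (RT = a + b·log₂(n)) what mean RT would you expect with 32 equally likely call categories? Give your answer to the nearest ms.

820 ms

Solve the two-equation system in a and b:
  b = (700 − 460) / (log₂ 16 − log₂ 4) = 240 / (4 − 2) = 120 ms/bit
  a = 460 − 120 × 2 = 220 ms
Then RT(32) = 220 + 120 × log₂ 32 = 220 + 120 × 5 ≈ 820.000 ms.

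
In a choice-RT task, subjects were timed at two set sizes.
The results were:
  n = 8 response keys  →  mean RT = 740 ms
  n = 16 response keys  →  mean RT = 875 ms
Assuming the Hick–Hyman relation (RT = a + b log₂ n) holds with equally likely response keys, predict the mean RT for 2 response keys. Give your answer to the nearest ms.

470 ms

RT is linear in log₂ n, so two points fix the line:
  b = (875 − 740) / (log₂ 16 − log₂ 8) = 135 / (4 − 3) = 135 ms/bit
  a = 740 − 135 × 3 = 335 ms
Then RT(2) = 335 + 135 × log₂ 2 = 335 + 135 × 1 ≈ 470.000 ms.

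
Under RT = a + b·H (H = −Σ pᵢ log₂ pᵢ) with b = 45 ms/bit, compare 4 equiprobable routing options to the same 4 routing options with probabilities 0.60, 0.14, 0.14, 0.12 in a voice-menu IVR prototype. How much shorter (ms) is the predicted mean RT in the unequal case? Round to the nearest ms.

The RT saving is b·ΔH. Equiprobable H₀ = log₂(4) = 2.0000 bits; with the given probabilities H = 1.6035 bits.
b·(H₀ − H) = 45 × (2.0000 − 1.6035) = 17.84 ms.

18 ms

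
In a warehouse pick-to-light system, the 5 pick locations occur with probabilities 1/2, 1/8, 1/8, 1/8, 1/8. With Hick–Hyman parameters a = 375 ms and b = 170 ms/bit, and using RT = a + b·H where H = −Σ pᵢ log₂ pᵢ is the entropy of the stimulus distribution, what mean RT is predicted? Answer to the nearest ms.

715 ms

Each term −pᵢ log₂ pᵢ: 0.5·1 + 0.125·3 + 0.125·3 + 0.125·3 + 0.125·3; summed, H = 2.000 bits.
Mean RT = a + bH = 375 + 170·2.000 = 715.00 ms.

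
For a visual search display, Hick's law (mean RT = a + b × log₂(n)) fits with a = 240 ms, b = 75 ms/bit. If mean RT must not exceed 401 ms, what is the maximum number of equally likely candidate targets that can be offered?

4

Information budget: (401 − 240)/75 = 2.1467 bits, so n ≤ 2^2.1467 = 4.428 → at most 4.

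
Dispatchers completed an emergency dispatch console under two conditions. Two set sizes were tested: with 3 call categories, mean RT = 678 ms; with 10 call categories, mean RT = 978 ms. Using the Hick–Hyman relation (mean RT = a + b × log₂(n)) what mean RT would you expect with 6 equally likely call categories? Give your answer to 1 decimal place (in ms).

RT is linear in log₂ n, so two points fix the line:
  b = (978 − 678) / (log₂ 10 − log₂ 3) = 300 / (3.3219 − 1.5850) = 172.715 ms/bit
  a = 678 − 172.715 × 1.5850 = 404.253 ms
Then RT(6) = 404.253 + 172.715 × log₂ 6 = 404.253 + 172.715 × 2.5850 ≈ 850.715 ms.

850.7 ms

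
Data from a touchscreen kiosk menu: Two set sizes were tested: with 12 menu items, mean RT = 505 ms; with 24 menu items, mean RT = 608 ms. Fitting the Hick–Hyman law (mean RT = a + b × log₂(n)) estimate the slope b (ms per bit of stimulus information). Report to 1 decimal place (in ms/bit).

The slope on a log₂ axis is (608 − 505) / (4.5850 − 3.5850) = 103.000 ms/bit.

103.0 ms/bit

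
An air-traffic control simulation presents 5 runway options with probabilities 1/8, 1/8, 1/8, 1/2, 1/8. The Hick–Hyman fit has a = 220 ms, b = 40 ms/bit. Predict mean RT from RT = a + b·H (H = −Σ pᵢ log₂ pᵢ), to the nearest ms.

300 ms

H = −Σ pᵢ log₂ pᵢ = 0.125·3 + 0.125·3 + 0.125·3 + 0.5·1 + 0.125·3 = 2.000 bits.
RT = 220 + 40 × 2.000 = 300.00 ms.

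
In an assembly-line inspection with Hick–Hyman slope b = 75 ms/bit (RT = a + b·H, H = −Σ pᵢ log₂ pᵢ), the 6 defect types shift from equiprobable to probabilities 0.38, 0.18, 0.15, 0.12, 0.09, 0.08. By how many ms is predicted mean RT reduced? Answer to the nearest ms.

17 ms

The RT saving is b·ΔH. Equiprobable H₀ = log₂(6) = 2.5850 bits; with the given probabilities H = 2.3575 bits.
b·(H₀ − H) = 75 × (2.5850 − 2.3575) = 17.06 ms.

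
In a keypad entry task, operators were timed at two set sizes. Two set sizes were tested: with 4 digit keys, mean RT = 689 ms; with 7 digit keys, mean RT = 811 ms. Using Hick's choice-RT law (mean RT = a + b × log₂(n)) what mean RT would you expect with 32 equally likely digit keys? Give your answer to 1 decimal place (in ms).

1142.3 ms

RT is linear in log₂ n, so two points fix the line:
  b = (811 − 689) / (log₂ 7 − log₂ 4) = 122 / (2.8074 − 2) = 151.111 ms/bit
  a = 689 − 151.111 × 2 = 386.779 ms
Then RT(32) = 386.779 + 151.111 × log₂ 32 = 386.779 + 151.111 × 5 ≈ 1142.332 ms.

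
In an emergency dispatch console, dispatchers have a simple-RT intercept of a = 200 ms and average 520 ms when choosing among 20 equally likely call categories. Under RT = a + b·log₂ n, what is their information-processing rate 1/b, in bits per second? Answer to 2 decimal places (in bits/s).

13.51 bits/s

Choice component = 520 − 200 = 320 ms over log₂(20) = 4.3219 bits.
b = 320 / 4.3219 = 74.041 ms/bit, so 1/b = 13.506 bits/s.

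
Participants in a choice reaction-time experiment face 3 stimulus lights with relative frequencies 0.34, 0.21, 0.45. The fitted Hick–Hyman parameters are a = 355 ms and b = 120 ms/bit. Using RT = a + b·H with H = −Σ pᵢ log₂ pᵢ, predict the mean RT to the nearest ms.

H = 0.34·log₂(1/0.34) + 0.21·log₂(1/0.21) + 0.45·log₂(1/0.45) = 1.5204 bits.
RT = 355 + 120 × 1.5204 = 537.45 ms.

537 ms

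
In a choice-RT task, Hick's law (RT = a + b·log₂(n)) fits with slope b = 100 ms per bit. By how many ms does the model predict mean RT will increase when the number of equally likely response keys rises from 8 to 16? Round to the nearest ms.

Only the slope matters, since a is common to both: ΔRT = b·log₂(n₂/n₁).
log₂(16) − log₂(8) = log₂(16/8) = log₂(2) = 1.
ΔRT = 100 × 1.0000 = 100.000 ms.

100 ms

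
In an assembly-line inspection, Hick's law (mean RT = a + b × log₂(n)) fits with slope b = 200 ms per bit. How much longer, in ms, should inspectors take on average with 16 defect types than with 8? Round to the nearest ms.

200 ms

ΔRT = (a + b log₂ n₂) − (a + b log₂ n₁) = b·(log₂ n₂ − log₂ n₁).
log₂(16) − log₂(8) = log₂(16/8) = log₂(2) = 1.
ΔRT = 200 × 1.0000 = 200.000 ms.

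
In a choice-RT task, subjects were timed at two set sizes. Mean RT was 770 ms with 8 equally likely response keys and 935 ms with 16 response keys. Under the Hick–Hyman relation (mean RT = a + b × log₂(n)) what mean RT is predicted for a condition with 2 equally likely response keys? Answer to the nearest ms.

Fit slope and intercept:
  b = (935 − 770) / (log₂ 16 − log₂ 8) = 165 / (4 − 3) = 165 ms/bit
  a = 770 − 165 × 3 = 275 ms
Then RT(2) = 275 + 165 × log₂ 2 = 275 + 165 × 1 ≈ 440.000 ms.

440 ms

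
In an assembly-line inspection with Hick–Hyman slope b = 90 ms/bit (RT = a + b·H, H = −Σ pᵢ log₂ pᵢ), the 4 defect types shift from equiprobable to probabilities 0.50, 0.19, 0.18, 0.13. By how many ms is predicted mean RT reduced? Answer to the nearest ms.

Equiprobable entropy H₀ = log₂ 4 = 2.0000 bits.
Skewed entropy H = −Σ pᵢ log₂ pᵢ = 1.7832 bits.
ΔRT = b·(H₀ − H) = 90 × 0.2168 = 19.51 ms.

20 ms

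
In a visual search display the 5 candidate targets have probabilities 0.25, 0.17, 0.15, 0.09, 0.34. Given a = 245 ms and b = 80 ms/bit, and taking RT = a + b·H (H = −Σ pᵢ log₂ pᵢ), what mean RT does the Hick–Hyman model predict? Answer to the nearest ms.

Entropy contributions −pᵢ log₂ pᵢ: 0.5000, 0.4346, 0.4105, 0.3127, 0.5292; sum H = 2.1870 bits.
RT = a + bH = 245 + 80·2.1870 = 419.96 ms.

420 ms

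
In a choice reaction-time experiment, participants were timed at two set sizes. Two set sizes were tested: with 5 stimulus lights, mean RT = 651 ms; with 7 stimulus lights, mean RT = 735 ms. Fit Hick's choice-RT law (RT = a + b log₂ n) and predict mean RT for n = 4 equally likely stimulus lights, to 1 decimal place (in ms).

RT is linear in log₂ n, so two points fix the line:
  b = (735 − 651) / (log₂ 7 − log₂ 5) = 84 / (2.8074 − 2.3219) = 173.044 ms/bit
  a = 651 − 173.044 × 2.3219 = 249.205 ms
Then RT(4) = 249.205 + 173.044 × log₂ 4 = 249.205 + 173.044 × 2 ≈ 595.292 ms.

595.3 ms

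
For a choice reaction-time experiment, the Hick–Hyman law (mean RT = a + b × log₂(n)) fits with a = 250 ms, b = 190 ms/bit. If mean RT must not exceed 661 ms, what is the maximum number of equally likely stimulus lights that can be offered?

Set 250 + 190·log₂ n ≤ 661 → log₂ n ≤ (661 − 250)/190 = 2.1632.
So n ≤ 2^2.1632 = 4.479; the largest integer n is 4.

4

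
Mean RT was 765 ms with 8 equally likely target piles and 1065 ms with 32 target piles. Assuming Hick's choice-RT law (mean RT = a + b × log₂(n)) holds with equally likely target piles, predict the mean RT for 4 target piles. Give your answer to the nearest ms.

RT is linear in log₂ n, so two points fix the line:
  b = (1065 − 765) / (log₂ 32 − log₂ 8) = 300 / (5 − 3) = 150 ms/bit
  a = 765 − 150 × 3 = 315 ms
Then RT(4) = 315 + 150 × log₂ 4 = 315 + 150 × 2 ≈ 615.000 ms.

615 ms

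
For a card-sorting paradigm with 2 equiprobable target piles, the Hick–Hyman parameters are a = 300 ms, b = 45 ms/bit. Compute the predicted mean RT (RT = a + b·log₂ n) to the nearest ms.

345 ms

log₂(2) = 1 bits, so RT = 300 + 45 × 1 ≈ 345.000 ms.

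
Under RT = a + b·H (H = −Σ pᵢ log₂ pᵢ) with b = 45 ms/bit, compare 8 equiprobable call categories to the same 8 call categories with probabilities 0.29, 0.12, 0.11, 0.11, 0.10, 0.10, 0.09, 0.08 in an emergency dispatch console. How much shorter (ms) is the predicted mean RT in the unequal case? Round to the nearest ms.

Equiprobable entropy H₀ = log₂ 8 = 3.0000 bits.
Skewed entropy H = −Σ pᵢ log₂ pᵢ = 2.8541 bits.
ΔRT = b·(H₀ − H) = 45 × 0.1459 = 6.57 ms.

7 ms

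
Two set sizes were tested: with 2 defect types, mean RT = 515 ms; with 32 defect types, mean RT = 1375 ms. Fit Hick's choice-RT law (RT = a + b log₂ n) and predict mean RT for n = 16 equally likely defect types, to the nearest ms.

Fit slope and intercept:
  b = (1375 − 515) / (log₂ 32 − log₂ 2) = 860 / (5 − 1) = 215 ms/bit
  a = 515 − 215 × 1 = 300 ms
Then RT(16) = 300 + 215 × log₂ 16 = 300 + 215 × 4 ≈ 1160.000 ms.

1160 ms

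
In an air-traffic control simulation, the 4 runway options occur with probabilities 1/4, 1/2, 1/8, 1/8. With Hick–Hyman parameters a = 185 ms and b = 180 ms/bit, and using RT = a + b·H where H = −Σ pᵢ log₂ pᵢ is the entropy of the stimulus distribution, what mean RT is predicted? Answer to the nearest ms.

500 ms

Each term −pᵢ log₂ pᵢ: 0.25·2 + 0.5·1 + 0.125·3 + 0.125·3; summed, H = 1.750 bits.
Mean RT = a + bH = 185 + 180·1.750 = 500.00 ms.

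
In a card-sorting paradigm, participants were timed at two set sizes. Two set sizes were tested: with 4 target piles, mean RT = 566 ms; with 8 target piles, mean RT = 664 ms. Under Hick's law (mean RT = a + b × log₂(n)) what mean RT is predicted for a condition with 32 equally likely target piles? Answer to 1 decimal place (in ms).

860.0 ms

Fit slope and intercept:
  b = (664 − 566) / (log₂ 8 − log₂ 4) = 98 / (3 − 2) = 98.000 ms/bit
  a = 566 − 98.000 × 2 = 370.000 ms
Then RT(32) = 370.000 + 98.000 × log₂ 32 = 370.000 + 98.000 × 5 ≈ 860.000 ms.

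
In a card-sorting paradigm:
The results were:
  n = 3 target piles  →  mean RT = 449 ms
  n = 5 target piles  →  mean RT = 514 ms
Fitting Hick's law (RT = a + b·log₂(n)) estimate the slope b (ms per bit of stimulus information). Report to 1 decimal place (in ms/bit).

b = (RT₂ − RT₁)/(log₂ n₂ − log₂ n₁) = (514 − 449)/(2.3219 − 1.5850) = 88.200 ms/bit.

88.2 ms/bit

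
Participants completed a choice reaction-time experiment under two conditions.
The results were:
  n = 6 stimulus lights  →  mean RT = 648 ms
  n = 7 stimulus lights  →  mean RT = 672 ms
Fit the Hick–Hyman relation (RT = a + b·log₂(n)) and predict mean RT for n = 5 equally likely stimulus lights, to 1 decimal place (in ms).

Solve the two-equation system in a and b:
  b = (672 − 648) / (log₂ 7 − log₂ 6) = 24 / (2.8074 − 2.5850) = 107.917 ms/bit
  a = 648 − 107.917 × 2.5850 = 369.038 ms
Then RT(5) = 369.038 + 107.917 × log₂ 5 = 369.038 + 107.917 × 2.3219 ≈ 619.614 ms.

619.6 ms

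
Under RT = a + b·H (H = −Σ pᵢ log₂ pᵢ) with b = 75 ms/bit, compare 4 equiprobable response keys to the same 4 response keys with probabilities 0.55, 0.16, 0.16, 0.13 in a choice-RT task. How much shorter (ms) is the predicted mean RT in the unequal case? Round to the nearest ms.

The RT saving is b·ΔH. Equiprobable H₀ = log₂(4) = 2.0000 bits; with the given probabilities H = 1.7031 bits.
b·(H₀ − H) = 75 × (2.0000 − 1.7031) = 22.27 ms.

22 ms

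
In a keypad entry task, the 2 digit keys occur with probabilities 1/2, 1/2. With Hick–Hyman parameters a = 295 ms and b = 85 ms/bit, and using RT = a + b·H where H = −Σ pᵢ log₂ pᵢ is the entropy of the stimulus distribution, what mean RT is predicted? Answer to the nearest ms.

Each term −pᵢ log₂ pᵢ: 0.5·1 + 0.5·1; summed, H = 1.000 bits.
Mean RT = a + bH = 295 + 85·1.000 = 380.00 ms.

380 ms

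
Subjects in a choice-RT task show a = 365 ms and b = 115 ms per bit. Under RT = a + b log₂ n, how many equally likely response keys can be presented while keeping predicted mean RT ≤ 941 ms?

Information budget: (941 − 365)/115 = 5.0087 bits, so n ≤ 2^5.0087 = 32.193 → at most 32.

32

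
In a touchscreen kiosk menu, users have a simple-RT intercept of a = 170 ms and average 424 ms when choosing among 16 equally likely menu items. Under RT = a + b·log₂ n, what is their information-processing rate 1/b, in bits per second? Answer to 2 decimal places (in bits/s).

15.75 bits/s

Choice component = 424 − 170 = 254 ms over log₂(16) = 4 bits.
b = 254 / 4 = 63.500 ms/bit, so 1/b = 15.748 bits/s.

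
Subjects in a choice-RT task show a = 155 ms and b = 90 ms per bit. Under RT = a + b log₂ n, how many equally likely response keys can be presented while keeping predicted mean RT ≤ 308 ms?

Set 155 + 90·log₂ n ≤ 308 → log₂ n ≤ (308 − 155)/90 = 1.7000.
So n ≤ 2^1.7000 = 3.249; the largest integer n is 3.

3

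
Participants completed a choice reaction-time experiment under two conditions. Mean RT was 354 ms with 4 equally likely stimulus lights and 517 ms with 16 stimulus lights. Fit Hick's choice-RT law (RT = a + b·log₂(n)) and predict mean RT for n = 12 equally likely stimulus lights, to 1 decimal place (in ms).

483.2 ms

Solve the two-equation system in a and b:
  b = (517 − 354) / (log₂ 16 − log₂ 4) = 163 / (4 − 2) = 81.500 ms/bit
  a = 354 − 81.500 × 2 = 191.000 ms
Then RT(12) = 191.000 + 81.500 × log₂ 12 = 191.000 + 81.500 × 3.5850 ≈ 483.174 ms.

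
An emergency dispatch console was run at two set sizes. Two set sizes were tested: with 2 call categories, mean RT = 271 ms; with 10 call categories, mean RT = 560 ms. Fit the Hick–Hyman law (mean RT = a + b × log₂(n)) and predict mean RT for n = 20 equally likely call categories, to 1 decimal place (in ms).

684.5 ms

RT is linear in log₂ n, so two points fix the line:
  b = (560 − 271) / (log₂ 10 − log₂ 2) = 289 / (3.3219 − 1) = 124.466 ms/bit
  a = 271 − 124.466 × 1 = 146.534 ms
Then RT(20) = 146.534 + 124.466 × log₂ 20 = 146.534 + 124.466 × 4.3219 ≈ 684.466 ms.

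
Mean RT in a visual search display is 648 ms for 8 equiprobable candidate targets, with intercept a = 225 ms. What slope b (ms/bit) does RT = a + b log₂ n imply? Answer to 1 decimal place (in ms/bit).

141.0 ms/bit

8 alternatives carry log₂ 8 = 3 bits; the choice cost is 648 − 225 = 423 ms, so b = 423/3 = 141.000 ms/bit.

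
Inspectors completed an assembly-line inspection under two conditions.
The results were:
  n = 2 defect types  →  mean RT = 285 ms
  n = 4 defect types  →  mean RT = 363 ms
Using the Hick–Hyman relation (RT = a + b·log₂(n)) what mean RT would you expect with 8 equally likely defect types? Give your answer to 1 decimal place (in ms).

441.0 ms

Fit slope and intercept:
  b = (363 − 285) / (log₂ 4 − log₂ 2) = 78 / (2 − 1) = 78.000 ms/bit
  a = 285 − 78.000 × 1 = 207.000 ms
Then RT(8) = 207.000 + 78.000 × log₂ 8 = 207.000 + 78.000 × 3 ≈ 441.000 ms.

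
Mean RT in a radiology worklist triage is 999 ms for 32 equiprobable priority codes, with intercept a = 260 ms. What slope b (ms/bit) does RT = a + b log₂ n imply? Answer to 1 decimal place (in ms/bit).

log₂(32) = 5 bits.
b = (RT − a)/log₂ n = (999 − 260) / 5 = 147.800 ms/bit.

147.8 ms/bit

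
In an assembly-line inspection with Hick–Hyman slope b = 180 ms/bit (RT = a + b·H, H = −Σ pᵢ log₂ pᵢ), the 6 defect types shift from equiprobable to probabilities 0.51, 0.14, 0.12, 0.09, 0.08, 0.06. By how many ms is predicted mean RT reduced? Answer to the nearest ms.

Equiprobable entropy H₀ = log₂ 6 = 2.5850 bits.
Skewed entropy H = −Σ pᵢ log₂ pᵢ = 2.1073 bits.
ΔRT = b·(H₀ − H) = 180 × 0.4777 = 85.98 ms.

86 ms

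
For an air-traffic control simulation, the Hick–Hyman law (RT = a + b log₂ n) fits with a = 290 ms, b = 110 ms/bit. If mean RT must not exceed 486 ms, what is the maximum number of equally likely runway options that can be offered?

3

Set 290 + 110·log₂ n ≤ 486 → log₂ n ≤ (486 − 290)/110 = 1.7818.
So n ≤ 2^1.7818 = 3.439; the largest integer n is 3.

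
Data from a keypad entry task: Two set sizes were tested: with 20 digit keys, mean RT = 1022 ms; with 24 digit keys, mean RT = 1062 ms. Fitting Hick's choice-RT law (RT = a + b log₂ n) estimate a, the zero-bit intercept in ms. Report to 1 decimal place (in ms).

364.8 ms

Slope: b = (1062 − 1022) / (log₂ 24 − log₂ 20) = 40/0.2630 = 152.071 ms/bit.
Intercept: a = 1022 − 152.071·log₂(20) = 364.759 ms.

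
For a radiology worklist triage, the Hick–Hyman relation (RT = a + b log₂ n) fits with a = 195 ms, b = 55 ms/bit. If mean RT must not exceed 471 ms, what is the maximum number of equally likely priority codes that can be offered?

32

Set 195 + 55·log₂ n ≤ 471 → log₂ n ≤ (471 − 195)/55 = 5.0182.
So n ≤ 2^5.0182 = 32.406; the largest integer n is 32.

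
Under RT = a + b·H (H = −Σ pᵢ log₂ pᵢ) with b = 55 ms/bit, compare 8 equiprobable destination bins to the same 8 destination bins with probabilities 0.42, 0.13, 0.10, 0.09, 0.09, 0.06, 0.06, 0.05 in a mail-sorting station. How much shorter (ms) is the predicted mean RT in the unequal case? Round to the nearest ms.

24 ms

Equiprobable entropy H₀ = log₂ 8 = 3.0000 bits.
Skewed entropy H = −Σ pᵢ log₂ pᵢ = 2.5690 bits.
ΔRT = b·(H₀ − H) = 55 × 0.4310 = 23.71 ms.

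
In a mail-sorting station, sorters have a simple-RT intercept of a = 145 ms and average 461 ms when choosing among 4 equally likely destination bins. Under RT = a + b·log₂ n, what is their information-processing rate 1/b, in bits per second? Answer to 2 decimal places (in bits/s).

6.33 bits/s

Choice component = 461 − 145 = 316 ms over log₂(4) = 2 bits.
b = 316 / 2 = 158.000 ms/bit, so 1/b = 6.329 bits/s.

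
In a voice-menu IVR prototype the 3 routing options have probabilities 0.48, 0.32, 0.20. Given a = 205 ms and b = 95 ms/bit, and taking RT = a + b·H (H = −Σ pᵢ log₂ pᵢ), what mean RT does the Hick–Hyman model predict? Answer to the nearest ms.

H = 0.48·log₂(1/0.48) + 0.32·log₂(1/0.32) + 0.20·log₂(1/0.20) = 1.4987 bits.
RT = 205 + 95 × 1.4987 = 347.38 ms.

347 ms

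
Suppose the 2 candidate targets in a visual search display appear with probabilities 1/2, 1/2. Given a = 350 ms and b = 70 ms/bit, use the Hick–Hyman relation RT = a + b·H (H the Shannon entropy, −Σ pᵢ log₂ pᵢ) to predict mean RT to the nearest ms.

420 ms

Each term −pᵢ log₂ pᵢ: 0.5·1 + 0.5·1; summed, H = 1.000 bits.
Mean RT = a + bH = 350 + 70·1.000 = 420.00 ms.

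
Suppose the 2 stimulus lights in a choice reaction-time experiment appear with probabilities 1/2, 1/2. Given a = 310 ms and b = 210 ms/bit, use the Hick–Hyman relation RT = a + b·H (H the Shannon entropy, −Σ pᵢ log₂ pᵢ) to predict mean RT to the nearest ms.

H = −Σ pᵢ log₂ pᵢ = 0.5·1 + 0.5·1 = 1.000 bits.
RT = 310 + 210 × 1.000 = 520.00 ms.

520 ms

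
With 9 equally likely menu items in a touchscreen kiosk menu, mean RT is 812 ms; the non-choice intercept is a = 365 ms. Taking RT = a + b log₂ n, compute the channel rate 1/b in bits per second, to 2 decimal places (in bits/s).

7.09 bits/s

b = (812 − 365)/log₂ 9 = 447/3.1699 = 141.013 ms per bit = 0.14101 s/bit; the reciprocal is 7.092 bits/s.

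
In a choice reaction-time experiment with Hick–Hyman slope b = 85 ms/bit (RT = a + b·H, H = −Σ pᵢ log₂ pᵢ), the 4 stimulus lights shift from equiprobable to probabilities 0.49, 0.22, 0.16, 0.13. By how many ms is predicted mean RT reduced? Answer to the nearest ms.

The RT saving is b·ΔH. Equiprobable H₀ = log₂(4) = 2.0000 bits; with the given probabilities H = 1.7905 bits.
b·(H₀ − H) = 85 × (2.0000 − 1.7905) = 17.81 ms.

18 ms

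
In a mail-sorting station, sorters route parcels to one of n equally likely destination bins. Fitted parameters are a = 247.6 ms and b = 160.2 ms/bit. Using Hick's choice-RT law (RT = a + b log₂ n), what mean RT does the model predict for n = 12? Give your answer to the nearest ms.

log₂(12) = 3.5850 bits, so RT = 247.6 + 160.2 × 3.5850 ≈ 821.911 ms.

822 ms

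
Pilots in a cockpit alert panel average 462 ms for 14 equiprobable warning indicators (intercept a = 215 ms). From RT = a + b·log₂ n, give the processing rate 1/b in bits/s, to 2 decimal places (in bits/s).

Choice component = 462 − 215 = 247 ms over log₂(14) = 3.8074 bits.
b = 247 / 3.8074 = 64.874 ms/bit, so 1/b = 15.414 bits/s.

15.41 bits/s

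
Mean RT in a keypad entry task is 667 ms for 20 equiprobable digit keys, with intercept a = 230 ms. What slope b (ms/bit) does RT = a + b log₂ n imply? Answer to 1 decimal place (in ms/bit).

b = (667 − 230) / log₂(20) = 437 / 4.3219 = 101.112 ms/bit.

101.1 ms/bit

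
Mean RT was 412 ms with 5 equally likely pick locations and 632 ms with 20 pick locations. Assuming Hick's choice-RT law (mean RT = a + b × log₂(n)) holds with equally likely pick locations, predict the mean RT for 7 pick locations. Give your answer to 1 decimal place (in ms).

465.4 ms

Fit slope and intercept:
  b = (632 − 412) / (log₂ 20 − log₂ 5) = 220 / (4.3219 − 2.3219) = 110.000 ms/bit
  a = 412 − 110.000 × 2.3219 = 156.588 ms
Then RT(7) = 156.588 + 110.000 × log₂ 7 = 156.588 + 110.000 × 2.8074 ≈ 465.397 ms.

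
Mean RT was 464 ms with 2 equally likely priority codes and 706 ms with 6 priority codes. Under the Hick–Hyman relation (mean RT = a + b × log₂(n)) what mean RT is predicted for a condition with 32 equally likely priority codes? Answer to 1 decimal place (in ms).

With log₂ n on the abscissa the relation is linear; from the two conditions:
  b = (706 − 464) / (log₂ 6 − log₂ 2) = 242 / (2.5850 − 1) = 152.685 ms/bit
  a = 464 − 152.685 × 1 = 311.315 ms
Then RT(32) = 311.315 + 152.685 × log₂ 32 = 311.315 + 152.685 × 5 ≈ 1074.740 ms.

1074.7 ms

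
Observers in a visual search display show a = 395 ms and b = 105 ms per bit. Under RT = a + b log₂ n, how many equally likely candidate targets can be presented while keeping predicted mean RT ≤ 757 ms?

Set 395 + 105·log₂ n ≤ 757 → log₂ n ≤ (757 − 395)/105 = 3.4476.
So n ≤ 2^3.4476 = 10.910; the largest integer n is 10.

10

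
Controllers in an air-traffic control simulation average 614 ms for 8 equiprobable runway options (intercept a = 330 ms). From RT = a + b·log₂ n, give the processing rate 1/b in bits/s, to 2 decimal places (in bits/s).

10.56 bits/s

Choice component = 614 − 330 = 284 ms over log₂(8) = 3 bits.
b = 284 / 3 = 94.667 ms/bit, so 1/b = 10.563 bits/s.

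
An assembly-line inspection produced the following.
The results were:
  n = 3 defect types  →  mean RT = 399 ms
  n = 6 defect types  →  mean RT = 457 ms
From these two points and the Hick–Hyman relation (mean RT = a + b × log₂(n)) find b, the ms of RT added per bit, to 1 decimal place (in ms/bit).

58.0 ms/bit

The slope on a log₂ axis is (457 − 399) / (2.5850 − 1.5850) = 58.000 ms/bit.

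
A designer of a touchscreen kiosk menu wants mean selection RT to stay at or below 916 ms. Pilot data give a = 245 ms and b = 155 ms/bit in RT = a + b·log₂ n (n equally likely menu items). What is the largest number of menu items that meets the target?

20

155·log₂ n ≤ 916 − 245 = 671, giving log₂ n ≤ 4.3290 and n ≤ 20.099. The largest whole number is 20.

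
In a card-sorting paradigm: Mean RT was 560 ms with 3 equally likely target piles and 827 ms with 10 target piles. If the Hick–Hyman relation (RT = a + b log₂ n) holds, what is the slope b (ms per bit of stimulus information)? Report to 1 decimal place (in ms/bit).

153.7 ms/bit

The slope on a log₂ axis is (827 − 560) / (3.3219 − 1.5850) = 153.716 ms/bit.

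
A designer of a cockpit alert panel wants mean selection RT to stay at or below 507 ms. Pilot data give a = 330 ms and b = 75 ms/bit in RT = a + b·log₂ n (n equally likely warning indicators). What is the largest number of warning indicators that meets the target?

Set 330 + 75·log₂ n ≤ 507 → log₂ n ≤ (507 − 330)/75 = 2.3600.
So n ≤ 2^2.3600 = 5.134; the largest integer n is 5.

5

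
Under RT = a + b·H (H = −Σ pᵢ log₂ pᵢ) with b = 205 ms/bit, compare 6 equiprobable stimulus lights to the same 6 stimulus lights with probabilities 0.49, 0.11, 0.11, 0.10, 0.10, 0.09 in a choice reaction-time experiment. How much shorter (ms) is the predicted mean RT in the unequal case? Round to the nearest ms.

83 ms

The RT saving is b·ΔH. Equiprobable H₀ = log₂(6) = 2.5850 bits; with the given probabilities H = 2.1819 bits.
b·(H₀ − H) = 205 × (2.5850 − 2.1819) = 82.63 ms.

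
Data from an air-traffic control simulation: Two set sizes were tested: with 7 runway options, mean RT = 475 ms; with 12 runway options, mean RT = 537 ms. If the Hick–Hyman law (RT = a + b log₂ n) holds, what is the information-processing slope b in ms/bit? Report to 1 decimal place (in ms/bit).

Slope: b = (537 − 475) / (log₂ 12 − log₂ 7) = 62/0.7776 = 79.732 ms/bit.

79.7 ms/bit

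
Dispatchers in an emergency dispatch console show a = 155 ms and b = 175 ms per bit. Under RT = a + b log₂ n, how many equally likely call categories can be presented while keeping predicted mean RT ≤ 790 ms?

Set 155 + 175·log₂ n ≤ 790 → log₂ n ≤ (790 − 155)/175 = 3.6286.
So n ≤ 2^3.6286 = 12.368; the largest integer n is 12.

12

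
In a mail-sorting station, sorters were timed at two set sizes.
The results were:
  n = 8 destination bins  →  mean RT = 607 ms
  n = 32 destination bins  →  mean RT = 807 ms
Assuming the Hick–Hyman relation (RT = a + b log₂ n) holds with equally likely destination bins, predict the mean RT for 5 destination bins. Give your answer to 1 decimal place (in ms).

539.2 ms

Fit slope and intercept:
  b = (807 − 607) / (log₂ 32 − log₂ 8) = 200 / (5 − 3) = 100.000 ms/bit
  a = 607 − 100.000 × 3 = 307.000 ms
Then RT(5) = 307.000 + 100.000 × log₂ 5 = 307.000 + 100.000 × 2.3219 ≈ 539.193 ms.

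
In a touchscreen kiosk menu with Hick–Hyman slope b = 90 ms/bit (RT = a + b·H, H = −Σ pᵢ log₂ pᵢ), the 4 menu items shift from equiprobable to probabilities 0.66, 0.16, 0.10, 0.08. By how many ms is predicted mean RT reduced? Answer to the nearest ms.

Equiprobable entropy H₀ = log₂ 4 = 2.0000 bits.
Skewed entropy H = −Σ pᵢ log₂ pᵢ = 1.4424 bits.
ΔRT = b·(H₀ − H) = 90 × 0.5576 = 50.19 ms.

50 ms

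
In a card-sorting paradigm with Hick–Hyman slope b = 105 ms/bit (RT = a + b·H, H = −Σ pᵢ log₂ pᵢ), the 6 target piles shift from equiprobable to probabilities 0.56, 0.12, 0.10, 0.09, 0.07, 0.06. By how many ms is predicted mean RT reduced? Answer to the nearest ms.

62 ms

Equiprobable entropy H₀ = log₂ 6 = 2.5850 bits.
Skewed entropy H = −Σ pᵢ log₂ pᵢ = 1.9924 bits.
ΔRT = b·(H₀ − H) = 105 × 0.5925 = 62.21 ms.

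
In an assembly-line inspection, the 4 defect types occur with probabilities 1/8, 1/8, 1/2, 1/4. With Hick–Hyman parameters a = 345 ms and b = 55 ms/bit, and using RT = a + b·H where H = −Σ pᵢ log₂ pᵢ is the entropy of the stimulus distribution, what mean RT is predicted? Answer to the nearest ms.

441 ms

Each term −pᵢ log₂ pᵢ: 0.125·3 + 0.125·3 + 0.5·1 + 0.25·2; summed, H = 1.750 bits.
Mean RT = a + bH = 345 + 55·1.750 = 441.25 ms.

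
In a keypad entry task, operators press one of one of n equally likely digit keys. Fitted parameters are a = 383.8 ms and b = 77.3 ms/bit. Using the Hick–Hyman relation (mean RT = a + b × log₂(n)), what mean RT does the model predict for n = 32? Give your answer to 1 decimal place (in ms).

log₂(32) = 5 bits, so RT = 383.8 + 77.3 × 5 ≈ 770.300 ms.

770.3 ms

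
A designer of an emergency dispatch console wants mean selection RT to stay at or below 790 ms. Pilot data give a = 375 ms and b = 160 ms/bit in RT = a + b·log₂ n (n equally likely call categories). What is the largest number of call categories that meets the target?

Information budget: (790 − 375)/160 = 2.5938 bits, so n ≤ 2^2.5938 = 6.037 → at most 6.

6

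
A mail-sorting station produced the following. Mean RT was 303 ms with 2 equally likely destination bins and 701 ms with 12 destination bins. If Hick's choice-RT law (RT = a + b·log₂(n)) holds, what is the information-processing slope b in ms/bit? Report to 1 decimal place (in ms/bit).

154.0 ms/bit

b = (RT₂ − RT₁)/(log₂ n₂ − log₂ n₁) = (701 − 303)/(3.5850 − 1) = 153.967 ms/bit.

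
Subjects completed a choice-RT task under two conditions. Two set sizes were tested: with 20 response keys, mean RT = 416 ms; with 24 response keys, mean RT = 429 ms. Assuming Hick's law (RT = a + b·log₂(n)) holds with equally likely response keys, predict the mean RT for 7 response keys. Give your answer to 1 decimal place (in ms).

341.1 ms

Solve the two-equation system in a and b:
  b = (429 − 416) / (log₂ 24 − log₂ 20) = 13 / (4.5850 − 4.3219) = 49.423 ms/bit
  a = 416 − 49.423 × 4.3219 = 202.397 ms
Then RT(7) = 202.397 + 49.423 × log₂ 7 = 202.397 + 49.423 × 2.8074 ≈ 341.145 ms.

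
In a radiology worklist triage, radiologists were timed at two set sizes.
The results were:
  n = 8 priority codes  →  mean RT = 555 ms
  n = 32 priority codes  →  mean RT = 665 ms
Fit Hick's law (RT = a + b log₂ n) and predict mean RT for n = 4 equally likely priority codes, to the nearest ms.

Fit slope and intercept:
  b = (665 − 555) / (log₂ 32 − log₂ 8) = 110 / (5 − 3) = 55 ms/bit
  a = 555 − 55 × 3 = 390 ms
Then RT(4) = 390 + 55 × log₂ 4 = 390 + 55 × 2 ≈ 500.000 ms.

500 ms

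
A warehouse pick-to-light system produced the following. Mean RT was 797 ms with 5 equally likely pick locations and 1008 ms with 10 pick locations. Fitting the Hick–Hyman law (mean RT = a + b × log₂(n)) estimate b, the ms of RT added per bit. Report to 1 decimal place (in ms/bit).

211.0 ms/bit

b = (RT₂ − RT₁)/(log₂ n₂ − log₂ n₁) = (1008 − 797)/(3.3219 − 2.3219) = 211.000 ms/bit.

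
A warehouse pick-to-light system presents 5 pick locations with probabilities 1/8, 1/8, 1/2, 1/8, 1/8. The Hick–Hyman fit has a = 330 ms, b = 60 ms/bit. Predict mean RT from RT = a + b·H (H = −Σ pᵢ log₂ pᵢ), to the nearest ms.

Each term −pᵢ log₂ pᵢ: 0.125·3 + 0.125·3 + 0.5·1 + 0.125·3 + 0.125·3; summed, H = 2.000 bits.
Mean RT = a + bH = 330 + 60·2.000 = 450.00 ms.

450 ms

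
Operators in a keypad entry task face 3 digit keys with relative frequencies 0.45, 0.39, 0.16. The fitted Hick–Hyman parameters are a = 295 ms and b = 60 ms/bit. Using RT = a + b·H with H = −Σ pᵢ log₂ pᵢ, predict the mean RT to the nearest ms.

Entropy contributions −pᵢ log₂ pᵢ: 0.5184, 0.5298, 0.4230; sum H = 1.4712 bits.
RT = a + bH = 295 + 60·1.4712 = 383.27 ms.

383 ms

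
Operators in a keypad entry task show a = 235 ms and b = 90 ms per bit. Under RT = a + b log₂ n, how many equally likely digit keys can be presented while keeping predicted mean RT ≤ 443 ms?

4

Set 235 + 90·log₂ n ≤ 443 → log₂ n ≤ (443 − 235)/90 = 2.3111.
So n ≤ 2^2.3111 = 4.963; the largest integer n is 4.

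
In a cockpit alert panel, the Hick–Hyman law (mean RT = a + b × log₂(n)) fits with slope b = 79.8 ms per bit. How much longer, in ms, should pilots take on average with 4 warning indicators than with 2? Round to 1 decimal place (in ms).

79.8 ms

The intercept a cancels: ΔRT = b·(log₂ n₂ − log₂ n₁) = b·log₂(n₂/n₁).
log₂(4) − log₂(2) = log₂(4/2) = log₂(2) = 1.
ΔRT = 79.8 × 1.0000 = 79.800 ms.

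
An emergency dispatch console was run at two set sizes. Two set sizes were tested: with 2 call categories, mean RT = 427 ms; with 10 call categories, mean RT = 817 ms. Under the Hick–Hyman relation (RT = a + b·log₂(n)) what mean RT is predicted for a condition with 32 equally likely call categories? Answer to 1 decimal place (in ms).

1098.9 ms

RT is linear in log₂ n, so two points fix the line:
  b = (817 − 427) / (log₂ 10 − log₂ 2) = 390 / (3.3219 − 1) = 167.964 ms/bit
  a = 427 − 167.964 × 1 = 259.036 ms
Then RT(32) = 259.036 + 167.964 × log₂ 32 = 259.036 + 167.964 × 5 ≈ 1098.855 ms.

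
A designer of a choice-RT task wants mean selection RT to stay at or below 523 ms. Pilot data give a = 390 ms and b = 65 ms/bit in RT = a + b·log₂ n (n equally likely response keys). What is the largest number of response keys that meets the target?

Set 390 + 65·log₂ n ≤ 523 → log₂ n ≤ (523 − 390)/65 = 2.0462.
So n ≤ 2^2.0462 = 4.130; the largest integer n is 4.

4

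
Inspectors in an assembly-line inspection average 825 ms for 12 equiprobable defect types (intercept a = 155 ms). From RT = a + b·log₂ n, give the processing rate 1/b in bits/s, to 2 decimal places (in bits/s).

5.35 bits/s

Choice component = 825 − 155 = 670 ms over log₂(12) = 3.5850 bits.
b = 670 / 3.5850 = 186.892 ms/bit, so 1/b = 5.351 bits/s.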